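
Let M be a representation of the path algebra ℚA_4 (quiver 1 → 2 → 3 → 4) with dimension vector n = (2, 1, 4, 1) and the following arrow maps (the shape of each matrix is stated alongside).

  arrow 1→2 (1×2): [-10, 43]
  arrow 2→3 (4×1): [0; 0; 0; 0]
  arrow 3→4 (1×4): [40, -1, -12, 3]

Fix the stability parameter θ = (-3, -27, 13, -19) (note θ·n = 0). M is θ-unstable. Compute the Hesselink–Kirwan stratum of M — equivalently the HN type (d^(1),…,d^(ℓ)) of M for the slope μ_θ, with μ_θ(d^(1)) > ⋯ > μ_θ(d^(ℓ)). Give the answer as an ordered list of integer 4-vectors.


Interval decomposition of M: I[1,1], I[1,2], I[3,3]^3, I[3,4].
HN type (ℓ=3): μ^(1)=13; μ^(2)=-3; μ^(3)=-15

((0, 0, 3, 0); (1, 0, 1, 1); (1, 1, 0, 0))


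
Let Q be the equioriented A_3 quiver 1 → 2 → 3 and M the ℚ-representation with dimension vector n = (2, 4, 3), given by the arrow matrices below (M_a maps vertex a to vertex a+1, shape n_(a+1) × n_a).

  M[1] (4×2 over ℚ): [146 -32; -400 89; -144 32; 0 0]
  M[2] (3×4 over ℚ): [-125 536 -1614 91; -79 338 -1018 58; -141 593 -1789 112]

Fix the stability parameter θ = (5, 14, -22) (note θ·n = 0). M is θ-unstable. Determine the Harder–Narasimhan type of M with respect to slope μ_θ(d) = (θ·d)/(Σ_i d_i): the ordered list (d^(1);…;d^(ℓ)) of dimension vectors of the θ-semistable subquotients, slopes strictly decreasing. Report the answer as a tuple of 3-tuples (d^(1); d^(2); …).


Barcode: M ≅ I[1,3]^2, I[2,2], I[2,3]. HN layers by μ_θ (3 steps, strictly decreasing):
  μ^(1)=14; μ^(2)=-1; μ^(3)=-4

((0, 1, 0); (2, 2, 2); (0, 1, 1))


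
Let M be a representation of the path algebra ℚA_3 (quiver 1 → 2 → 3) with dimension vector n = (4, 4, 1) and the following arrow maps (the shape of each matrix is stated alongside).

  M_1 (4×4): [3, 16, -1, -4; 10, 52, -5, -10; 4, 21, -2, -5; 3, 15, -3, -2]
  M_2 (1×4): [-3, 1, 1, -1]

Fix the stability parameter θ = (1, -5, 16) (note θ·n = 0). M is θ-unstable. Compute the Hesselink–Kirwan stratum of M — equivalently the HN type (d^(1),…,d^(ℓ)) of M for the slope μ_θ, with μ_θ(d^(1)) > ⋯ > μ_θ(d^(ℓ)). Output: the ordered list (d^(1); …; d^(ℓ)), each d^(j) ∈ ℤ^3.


Interval decomposition of M: I[1,2]^3, I[1,3].
HN type (ℓ=2): μ^(1)=16; μ^(2)=-2

((0, 0, 1); (4, 4, 0))


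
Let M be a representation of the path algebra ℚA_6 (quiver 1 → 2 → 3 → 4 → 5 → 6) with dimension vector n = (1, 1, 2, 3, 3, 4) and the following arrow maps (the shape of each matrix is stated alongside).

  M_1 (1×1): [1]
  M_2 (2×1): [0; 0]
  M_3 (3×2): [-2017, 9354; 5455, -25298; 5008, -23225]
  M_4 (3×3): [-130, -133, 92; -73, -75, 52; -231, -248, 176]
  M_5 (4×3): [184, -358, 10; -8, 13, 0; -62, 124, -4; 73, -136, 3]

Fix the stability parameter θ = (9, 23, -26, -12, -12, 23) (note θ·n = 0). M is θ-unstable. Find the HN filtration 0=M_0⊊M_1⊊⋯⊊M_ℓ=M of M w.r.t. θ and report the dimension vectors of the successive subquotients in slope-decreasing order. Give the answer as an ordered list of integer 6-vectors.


Barcode: M ≅ I[1,2], I[3,4], I[3,6], I[4,6], I[5,6], I[6,6]. HN layers by μ_θ (4 steps, strictly decreasing):
  μ^(1)=23; μ^(2)=9; μ^(3)=-12; μ^(4)=-26

((0, 1, 0, 0, 0, 4); (1, 0, 0, 0, 0, 0); (0, 0, 0, 3, 3, 0); (0, 0, 2, 0, 0, 0))


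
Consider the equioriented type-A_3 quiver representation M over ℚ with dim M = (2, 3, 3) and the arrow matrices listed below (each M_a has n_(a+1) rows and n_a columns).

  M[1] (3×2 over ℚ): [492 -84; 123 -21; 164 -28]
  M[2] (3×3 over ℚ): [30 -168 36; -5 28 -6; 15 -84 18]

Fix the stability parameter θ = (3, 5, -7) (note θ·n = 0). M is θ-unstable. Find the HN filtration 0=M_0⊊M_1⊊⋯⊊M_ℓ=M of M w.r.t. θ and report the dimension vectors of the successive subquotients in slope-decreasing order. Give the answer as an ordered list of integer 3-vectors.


Barcode: M ≅ I[1,1], I[1,2], I[2,2], I[2,3], I[3,3]^2. HN layers by μ_θ (4 steps, strictly decreasing):
  μ^(1)=5; μ^(2)=3; μ^(3)=-1; μ^(4)=-7

((0, 2, 0); (2, 0, 0); (0, 1, 1); (0, 0, 2))


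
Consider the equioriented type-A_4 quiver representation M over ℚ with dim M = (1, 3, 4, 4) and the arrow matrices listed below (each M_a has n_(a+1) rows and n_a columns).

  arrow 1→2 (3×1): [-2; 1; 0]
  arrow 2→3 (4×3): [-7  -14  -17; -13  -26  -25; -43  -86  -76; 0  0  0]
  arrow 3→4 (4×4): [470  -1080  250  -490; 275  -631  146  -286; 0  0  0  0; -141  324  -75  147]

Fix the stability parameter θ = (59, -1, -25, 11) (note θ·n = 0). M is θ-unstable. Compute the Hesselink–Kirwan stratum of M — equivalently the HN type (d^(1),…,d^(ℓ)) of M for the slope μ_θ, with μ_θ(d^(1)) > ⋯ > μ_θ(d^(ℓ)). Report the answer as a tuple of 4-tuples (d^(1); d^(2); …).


Interval decomposition of M: I[1,2], I[2,3], I[2,4], I[3,3], I[3,4], I[4,4]^2.
HN type (ℓ=4): μ^(1)=29; μ^(2)=11; μ^(3)=-13; μ^(4)=-25

((1, 1, 0, 0); (0, 0, 0, 4); (0, 2, 2, 0); (0, 0, 2, 0))


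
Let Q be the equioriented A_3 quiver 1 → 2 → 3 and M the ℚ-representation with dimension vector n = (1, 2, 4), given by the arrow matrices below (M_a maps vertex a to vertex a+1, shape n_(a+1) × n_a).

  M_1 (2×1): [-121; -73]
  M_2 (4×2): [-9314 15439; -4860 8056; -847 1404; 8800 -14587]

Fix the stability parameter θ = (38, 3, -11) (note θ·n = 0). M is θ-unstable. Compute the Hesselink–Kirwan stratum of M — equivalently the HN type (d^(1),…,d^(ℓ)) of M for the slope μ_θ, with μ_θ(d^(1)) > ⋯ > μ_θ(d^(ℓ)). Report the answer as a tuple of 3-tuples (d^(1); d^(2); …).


Barcode: M ≅ I[1,3], I[2,3], I[3,3]^2. HN layers by μ_θ (3 steps, strictly decreasing):
  μ^(1)=10; μ^(2)=-4; μ^(3)=-11

((1, 1, 1); (0, 1, 1); (0, 0, 2))


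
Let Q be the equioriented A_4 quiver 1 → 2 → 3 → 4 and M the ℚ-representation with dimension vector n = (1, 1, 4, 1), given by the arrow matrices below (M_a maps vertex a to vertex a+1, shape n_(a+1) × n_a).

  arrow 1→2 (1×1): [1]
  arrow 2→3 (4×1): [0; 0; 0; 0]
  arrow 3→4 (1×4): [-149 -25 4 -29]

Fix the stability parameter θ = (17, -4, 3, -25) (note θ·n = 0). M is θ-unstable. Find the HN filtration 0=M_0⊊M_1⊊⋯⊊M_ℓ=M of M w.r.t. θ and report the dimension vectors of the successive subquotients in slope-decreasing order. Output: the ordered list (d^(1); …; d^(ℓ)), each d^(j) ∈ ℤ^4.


Via rank(M_{q-1}∘⋯∘M_p): M ≅ I[1,2], I[3,3]^3, I[3,4].
μ_θ-semistable layers: μ^(1)=13/2; μ^(2)=3; μ^(3)=-11

((1, 1, 0, 0); (0, 0, 3, 0); (0, 0, 1, 1))


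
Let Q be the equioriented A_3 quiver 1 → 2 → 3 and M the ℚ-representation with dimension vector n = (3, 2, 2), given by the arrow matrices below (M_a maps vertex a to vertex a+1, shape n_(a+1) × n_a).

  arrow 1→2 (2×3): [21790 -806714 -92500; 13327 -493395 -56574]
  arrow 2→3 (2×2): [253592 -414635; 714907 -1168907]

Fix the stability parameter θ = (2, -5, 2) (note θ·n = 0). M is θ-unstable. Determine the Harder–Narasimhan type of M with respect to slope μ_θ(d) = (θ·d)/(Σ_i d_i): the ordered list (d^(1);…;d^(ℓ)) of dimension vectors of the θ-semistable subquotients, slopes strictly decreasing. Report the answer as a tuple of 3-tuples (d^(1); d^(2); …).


Via rank(M_{q-1}∘⋯∘M_p): M ≅ I[1,1], I[1,3]^2.
μ_θ-semistable layers: μ^(1)=2; μ^(2)=-3/2

((1, 0, 2); (2, 2, 0))


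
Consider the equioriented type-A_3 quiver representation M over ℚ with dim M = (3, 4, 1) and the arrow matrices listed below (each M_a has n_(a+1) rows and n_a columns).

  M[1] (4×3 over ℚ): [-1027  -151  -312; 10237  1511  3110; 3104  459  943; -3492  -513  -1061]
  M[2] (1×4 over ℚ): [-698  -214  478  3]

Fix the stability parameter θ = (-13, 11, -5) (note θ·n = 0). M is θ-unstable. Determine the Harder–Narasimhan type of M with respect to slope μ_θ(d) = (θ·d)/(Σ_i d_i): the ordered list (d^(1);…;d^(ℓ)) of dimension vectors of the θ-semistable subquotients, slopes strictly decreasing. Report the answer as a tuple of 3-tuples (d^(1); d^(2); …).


Via rank(M_{q-1}∘⋯∘M_p): M ≅ I[1,2]^2, I[1,3], I[2,2].
μ_θ-semistable layers: μ^(1)=11; μ^(2)=3; μ^(3)=-13

((0, 3, 0); (0, 1, 1); (3, 0, 0))


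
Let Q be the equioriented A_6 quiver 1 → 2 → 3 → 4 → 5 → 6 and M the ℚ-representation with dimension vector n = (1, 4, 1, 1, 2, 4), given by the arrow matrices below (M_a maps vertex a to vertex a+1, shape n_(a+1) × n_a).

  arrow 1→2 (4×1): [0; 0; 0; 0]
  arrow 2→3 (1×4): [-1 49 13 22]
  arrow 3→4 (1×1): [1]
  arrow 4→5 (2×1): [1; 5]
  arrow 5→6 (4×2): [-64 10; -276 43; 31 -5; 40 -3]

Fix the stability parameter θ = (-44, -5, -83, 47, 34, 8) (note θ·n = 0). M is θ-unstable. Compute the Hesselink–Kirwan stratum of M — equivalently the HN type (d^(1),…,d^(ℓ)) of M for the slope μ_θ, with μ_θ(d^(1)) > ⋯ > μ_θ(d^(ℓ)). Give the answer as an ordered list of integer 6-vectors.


Barcode: M ≅ I[1,1], I[2,2]^3, I[2,6], I[5,6], I[6,6]^2. HN layers by μ_θ (5 steps, strictly decreasing):
  μ^(1)=89/3; μ^(2)=21; μ^(3)=8; μ^(4)=-5; μ^(5)=-44

((0, 0, 0, 1, 1, 1); (0, 0, 0, 0, 1, 1); (0, 0, 0, 0, 0, 2); (0, 3, 0, 0, 0, 0); (1, 1, 1, 0, 0, 0))


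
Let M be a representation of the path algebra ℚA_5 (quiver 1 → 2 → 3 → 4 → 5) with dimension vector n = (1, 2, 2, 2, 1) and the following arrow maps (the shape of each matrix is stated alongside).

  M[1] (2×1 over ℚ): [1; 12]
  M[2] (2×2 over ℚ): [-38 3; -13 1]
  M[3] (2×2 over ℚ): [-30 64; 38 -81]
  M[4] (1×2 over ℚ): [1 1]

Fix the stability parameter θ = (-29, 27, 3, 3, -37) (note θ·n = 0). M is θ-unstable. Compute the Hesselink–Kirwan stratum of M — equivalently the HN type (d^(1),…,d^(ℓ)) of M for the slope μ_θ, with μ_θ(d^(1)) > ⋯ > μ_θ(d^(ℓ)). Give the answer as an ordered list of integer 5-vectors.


Barcode: M ≅ I[1,5], I[2,4]. HN layers by μ_θ (3 steps, strictly decreasing):
  μ^(1)=11; μ^(2)=-1; μ^(3)=-29

((0, 1, 1, 1, 0); (0, 1, 1, 1, 1); (1, 0, 0, 0, 0))


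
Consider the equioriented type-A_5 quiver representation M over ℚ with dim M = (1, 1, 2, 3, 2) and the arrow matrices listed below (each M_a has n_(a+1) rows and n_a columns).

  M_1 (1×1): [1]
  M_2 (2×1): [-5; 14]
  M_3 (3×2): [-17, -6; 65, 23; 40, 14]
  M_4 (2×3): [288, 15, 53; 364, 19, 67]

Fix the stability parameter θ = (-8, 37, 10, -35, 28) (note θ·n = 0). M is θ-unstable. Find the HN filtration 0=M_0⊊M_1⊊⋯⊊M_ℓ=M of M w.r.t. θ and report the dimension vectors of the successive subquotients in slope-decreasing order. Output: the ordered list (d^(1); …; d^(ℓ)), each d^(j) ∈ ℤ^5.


Via rank(M_{q-1}∘⋯∘M_p): M ≅ I[1,5], I[3,5], I[4,4].
μ_θ-semistable layers: μ^(1)=28; μ^(2)=4; μ^(3)=-8; μ^(4)=-25/2; μ^(5)=-35

((0, 0, 0, 0, 2); (0, 1, 1, 1, 0); (1, 0, 0, 0, 0); (0, 0, 1, 1, 0); (0, 0, 0, 1, 0))


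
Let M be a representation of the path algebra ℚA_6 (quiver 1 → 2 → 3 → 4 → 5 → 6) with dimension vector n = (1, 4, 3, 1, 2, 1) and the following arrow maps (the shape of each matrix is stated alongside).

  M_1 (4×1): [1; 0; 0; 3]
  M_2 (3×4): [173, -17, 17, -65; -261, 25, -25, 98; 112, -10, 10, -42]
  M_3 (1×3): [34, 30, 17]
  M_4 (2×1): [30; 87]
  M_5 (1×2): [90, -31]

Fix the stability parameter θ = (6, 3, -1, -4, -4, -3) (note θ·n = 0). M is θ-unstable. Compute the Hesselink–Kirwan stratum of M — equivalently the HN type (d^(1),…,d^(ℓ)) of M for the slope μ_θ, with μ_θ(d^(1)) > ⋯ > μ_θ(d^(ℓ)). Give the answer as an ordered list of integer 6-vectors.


Via rank(M_{q-1}∘⋯∘M_p): M ≅ I[1,6], I[2,2], I[2,3]^2, I[5,5].
μ_θ-semistable layers: μ^(1)=3; μ^(2)=1; μ^(3)=-1/2; μ^(4)=-4

((0, 1, 0, 0, 0, 0); (0, 2, 2, 0, 0, 0); (1, 1, 1, 1, 1, 1); (0, 0, 0, 0, 1, 0))


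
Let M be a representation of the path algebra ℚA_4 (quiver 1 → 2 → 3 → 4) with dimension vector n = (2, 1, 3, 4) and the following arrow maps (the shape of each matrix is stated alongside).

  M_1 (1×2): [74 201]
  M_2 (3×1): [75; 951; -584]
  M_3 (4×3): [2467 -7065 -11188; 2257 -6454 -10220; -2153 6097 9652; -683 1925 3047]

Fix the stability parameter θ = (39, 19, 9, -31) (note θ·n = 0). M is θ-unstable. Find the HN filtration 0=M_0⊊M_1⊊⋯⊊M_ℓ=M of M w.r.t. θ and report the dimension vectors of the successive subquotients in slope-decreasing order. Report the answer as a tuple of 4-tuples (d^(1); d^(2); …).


Via rank(M_{q-1}∘⋯∘M_p): M ≅ I[1,1], I[1,4], I[3,4]^2, I[4,4].
μ_θ-semistable layers: μ^(1)=39; μ^(2)=9; μ^(3)=-11; μ^(4)=-31

((1, 0, 0, 0); (1, 1, 1, 1); (0, 0, 2, 2); (0, 0, 0, 1))


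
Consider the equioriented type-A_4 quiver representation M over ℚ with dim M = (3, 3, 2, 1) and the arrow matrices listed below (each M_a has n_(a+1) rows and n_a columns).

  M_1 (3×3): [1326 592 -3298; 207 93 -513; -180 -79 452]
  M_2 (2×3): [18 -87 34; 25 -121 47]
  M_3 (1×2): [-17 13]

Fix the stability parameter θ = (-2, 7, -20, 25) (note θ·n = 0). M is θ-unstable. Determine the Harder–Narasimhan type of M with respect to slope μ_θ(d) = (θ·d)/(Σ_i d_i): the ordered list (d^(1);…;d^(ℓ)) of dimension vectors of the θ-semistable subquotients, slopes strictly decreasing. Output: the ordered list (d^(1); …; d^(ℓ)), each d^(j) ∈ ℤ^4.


Interval decomposition of M: I[1,1], I[1,3], I[1,4], I[2,2].
HN type (ℓ=4): μ^(1)=25; μ^(2)=7; μ^(3)=-2; μ^(4)=-5

((0, 0, 0, 1); (0, 1, 0, 0); (1, 0, 0, 0); (2, 2, 2, 0))


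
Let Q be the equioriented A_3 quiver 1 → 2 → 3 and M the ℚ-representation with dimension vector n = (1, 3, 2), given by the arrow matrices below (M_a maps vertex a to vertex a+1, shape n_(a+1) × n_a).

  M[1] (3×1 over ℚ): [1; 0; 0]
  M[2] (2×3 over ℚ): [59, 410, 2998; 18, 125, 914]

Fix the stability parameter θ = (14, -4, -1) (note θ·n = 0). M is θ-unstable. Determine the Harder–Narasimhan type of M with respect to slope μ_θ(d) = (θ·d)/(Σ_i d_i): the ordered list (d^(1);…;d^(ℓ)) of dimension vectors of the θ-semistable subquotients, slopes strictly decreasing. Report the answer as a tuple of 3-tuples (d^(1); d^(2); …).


Interval decomposition of M: I[1,3], I[2,2], I[2,3].
HN type (ℓ=3): μ^(1)=3; μ^(2)=-1; μ^(3)=-4

((1, 1, 1); (0, 0, 1); (0, 2, 0))


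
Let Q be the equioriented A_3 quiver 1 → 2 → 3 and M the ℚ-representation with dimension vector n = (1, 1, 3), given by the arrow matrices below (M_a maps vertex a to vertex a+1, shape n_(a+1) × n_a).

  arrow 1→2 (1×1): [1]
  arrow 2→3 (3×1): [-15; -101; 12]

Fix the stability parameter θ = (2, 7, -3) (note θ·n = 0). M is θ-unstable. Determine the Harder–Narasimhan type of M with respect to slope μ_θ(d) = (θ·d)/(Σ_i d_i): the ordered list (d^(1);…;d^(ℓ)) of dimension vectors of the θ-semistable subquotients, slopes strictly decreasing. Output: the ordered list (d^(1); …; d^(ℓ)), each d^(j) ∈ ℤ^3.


Barcode: M ≅ I[1,3], I[3,3]^2. HN layers by μ_θ (2 steps, strictly decreasing):
  μ^(1)=2; μ^(2)=-3

((1, 1, 1); (0, 0, 2))


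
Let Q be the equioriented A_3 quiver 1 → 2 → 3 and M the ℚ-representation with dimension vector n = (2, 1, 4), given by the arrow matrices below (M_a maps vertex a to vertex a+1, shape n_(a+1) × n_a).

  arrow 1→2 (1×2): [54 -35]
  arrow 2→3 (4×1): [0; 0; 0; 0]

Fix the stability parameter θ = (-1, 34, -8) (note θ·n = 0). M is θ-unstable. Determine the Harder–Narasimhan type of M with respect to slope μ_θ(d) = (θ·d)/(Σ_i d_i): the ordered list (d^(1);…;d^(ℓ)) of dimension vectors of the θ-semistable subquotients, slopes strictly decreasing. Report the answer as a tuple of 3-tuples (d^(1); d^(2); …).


Via rank(M_{q-1}∘⋯∘M_p): M ≅ I[1,1], I[1,2], I[3,3]^4.
μ_θ-semistable layers: μ^(1)=34; μ^(2)=-1; μ^(3)=-8

((0, 1, 0); (2, 0, 0); (0, 0, 4))


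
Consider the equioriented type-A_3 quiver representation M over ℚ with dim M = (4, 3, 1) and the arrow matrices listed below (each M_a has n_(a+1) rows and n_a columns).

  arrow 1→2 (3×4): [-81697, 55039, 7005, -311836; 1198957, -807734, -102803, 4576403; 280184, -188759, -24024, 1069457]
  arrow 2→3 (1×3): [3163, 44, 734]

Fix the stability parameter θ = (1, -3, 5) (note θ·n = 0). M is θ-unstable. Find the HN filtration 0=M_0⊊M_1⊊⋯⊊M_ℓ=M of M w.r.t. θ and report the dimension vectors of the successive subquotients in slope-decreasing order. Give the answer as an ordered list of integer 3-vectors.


Via rank(M_{q-1}∘⋯∘M_p): M ≅ I[1,1], I[1,2]^2, I[1,3].
μ_θ-semistable layers: μ^(1)=5; μ^(2)=1; μ^(3)=-1

((0, 0, 1); (1, 0, 0); (3, 3, 0))


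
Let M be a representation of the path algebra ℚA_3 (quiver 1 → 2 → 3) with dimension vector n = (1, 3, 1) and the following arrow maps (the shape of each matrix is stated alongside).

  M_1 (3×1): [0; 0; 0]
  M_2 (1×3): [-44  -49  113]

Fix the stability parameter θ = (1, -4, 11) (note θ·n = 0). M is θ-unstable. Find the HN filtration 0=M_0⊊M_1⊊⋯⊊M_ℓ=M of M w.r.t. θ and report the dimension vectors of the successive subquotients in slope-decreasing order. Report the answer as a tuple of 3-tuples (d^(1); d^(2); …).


Barcode: M ≅ I[1,1], I[2,2]^2, I[2,3]. HN layers by μ_θ (3 steps, strictly decreasing):
  μ^(1)=11; μ^(2)=1; μ^(3)=-4

((0, 0, 1); (1, 0, 0); (0, 3, 0))


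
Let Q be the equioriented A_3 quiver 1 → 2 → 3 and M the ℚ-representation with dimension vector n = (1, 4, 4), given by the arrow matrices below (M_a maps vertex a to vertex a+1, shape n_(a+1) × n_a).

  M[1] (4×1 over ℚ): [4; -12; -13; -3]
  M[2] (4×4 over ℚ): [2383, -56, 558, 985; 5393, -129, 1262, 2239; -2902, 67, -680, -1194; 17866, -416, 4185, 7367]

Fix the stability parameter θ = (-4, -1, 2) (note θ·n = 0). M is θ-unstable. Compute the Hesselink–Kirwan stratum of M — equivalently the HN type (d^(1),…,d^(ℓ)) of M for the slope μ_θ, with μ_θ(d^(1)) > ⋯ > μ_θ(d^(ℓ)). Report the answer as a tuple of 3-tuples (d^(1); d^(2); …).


Interval decomposition of M: I[1,3], I[2,2], I[2,3]^2, I[3,3].
HN type (ℓ=3): μ^(1)=2; μ^(2)=-1; μ^(3)=-4

((0, 0, 4); (0, 4, 0); (1, 0, 0))


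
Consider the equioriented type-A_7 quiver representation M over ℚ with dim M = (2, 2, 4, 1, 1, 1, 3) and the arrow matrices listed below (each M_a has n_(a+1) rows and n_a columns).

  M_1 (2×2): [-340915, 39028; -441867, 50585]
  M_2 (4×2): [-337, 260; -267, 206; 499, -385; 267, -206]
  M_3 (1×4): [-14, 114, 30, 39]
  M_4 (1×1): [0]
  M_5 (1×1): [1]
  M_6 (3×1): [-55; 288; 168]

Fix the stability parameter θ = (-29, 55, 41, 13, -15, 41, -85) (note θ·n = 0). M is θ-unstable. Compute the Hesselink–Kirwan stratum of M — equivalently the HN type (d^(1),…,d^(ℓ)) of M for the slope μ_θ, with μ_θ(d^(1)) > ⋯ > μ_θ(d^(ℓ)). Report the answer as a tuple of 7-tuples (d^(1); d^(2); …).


Via rank(M_{q-1}∘⋯∘M_p): M ≅ I[1,3], I[1,4], I[3,3]^2, I[5,7], I[7,7]^2.
μ_θ-semistable layers: μ^(1)=48; μ^(2)=41; μ^(3)=109/3; μ^(4)=-59/3; μ^(5)=-29; μ^(6)=-85

((0, 1, 1, 0, 0, 0, 0); (0, 0, 2, 0, 0, 0, 0); (0, 1, 1, 1, 0, 0, 0); (0, 0, 0, 0, 1, 1, 1); (2, 0, 0, 0, 0, 0, 0); (0, 0, 0, 0, 0, 0, 2))


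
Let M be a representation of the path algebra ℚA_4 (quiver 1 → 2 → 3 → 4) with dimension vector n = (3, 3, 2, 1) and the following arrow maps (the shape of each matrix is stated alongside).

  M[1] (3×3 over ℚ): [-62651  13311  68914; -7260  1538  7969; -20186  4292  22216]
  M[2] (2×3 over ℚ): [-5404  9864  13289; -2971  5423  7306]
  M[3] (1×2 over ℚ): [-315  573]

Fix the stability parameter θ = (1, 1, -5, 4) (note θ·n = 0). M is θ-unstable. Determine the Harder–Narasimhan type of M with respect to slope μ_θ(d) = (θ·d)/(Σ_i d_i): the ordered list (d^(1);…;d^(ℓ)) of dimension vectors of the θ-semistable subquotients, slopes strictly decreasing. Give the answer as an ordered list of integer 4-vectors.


Via rank(M_{q-1}∘⋯∘M_p): M ≅ I[1,2], I[1,3], I[1,4].
μ_θ-semistable layers: μ^(1)=4; μ^(2)=1; μ^(3)=-1

((0, 0, 0, 1); (1, 1, 0, 0); (2, 2, 2, 0))


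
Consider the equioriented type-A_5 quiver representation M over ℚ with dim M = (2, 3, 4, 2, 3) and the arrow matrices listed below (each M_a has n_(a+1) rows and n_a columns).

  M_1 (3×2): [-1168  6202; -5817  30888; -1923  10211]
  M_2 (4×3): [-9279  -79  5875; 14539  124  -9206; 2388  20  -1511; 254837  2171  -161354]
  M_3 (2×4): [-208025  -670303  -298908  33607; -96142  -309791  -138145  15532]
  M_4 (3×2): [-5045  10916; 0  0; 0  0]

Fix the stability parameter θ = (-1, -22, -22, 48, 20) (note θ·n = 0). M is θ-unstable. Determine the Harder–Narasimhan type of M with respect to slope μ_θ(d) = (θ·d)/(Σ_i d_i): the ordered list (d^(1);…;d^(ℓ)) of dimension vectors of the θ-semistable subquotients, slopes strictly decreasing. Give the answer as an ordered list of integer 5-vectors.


Via rank(M_{q-1}∘⋯∘M_p): M ≅ I[1,4], I[1,5], I[2,3], I[3,3], I[5,5]^2.
μ_θ-semistable layers: μ^(1)=48; μ^(2)=34; μ^(3)=20; μ^(4)=-15; μ^(5)=-22

((0, 0, 0, 1, 0); (0, 0, 0, 1, 1); (0, 0, 0, 0, 2); (2, 2, 2, 0, 0); (0, 1, 2, 0, 0))


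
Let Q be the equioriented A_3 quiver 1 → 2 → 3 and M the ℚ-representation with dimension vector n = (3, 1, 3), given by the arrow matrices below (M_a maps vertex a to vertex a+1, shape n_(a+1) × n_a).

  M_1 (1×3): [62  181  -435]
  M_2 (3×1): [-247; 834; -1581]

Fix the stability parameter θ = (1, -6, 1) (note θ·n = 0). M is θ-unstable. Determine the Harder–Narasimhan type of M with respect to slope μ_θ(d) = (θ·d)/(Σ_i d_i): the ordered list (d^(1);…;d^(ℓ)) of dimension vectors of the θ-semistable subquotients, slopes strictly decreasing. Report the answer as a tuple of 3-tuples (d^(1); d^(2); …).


Interval decomposition of M: I[1,1]^2, I[1,3], I[3,3]^2.
HN type (ℓ=2): μ^(1)=1; μ^(2)=-5/2

((2, 0, 3); (1, 1, 0))


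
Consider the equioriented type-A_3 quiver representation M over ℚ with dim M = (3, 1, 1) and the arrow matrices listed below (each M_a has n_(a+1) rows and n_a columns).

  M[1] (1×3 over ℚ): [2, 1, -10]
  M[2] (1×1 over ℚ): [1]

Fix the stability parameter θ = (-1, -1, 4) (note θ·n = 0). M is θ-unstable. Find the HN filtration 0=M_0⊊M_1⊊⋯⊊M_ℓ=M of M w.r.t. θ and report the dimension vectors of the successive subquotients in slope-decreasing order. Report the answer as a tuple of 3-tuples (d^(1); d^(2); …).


Via rank(M_{q-1}∘⋯∘M_p): M ≅ I[1,1]^2, I[1,3].
μ_θ-semistable layers: μ^(1)=4; μ^(2)=-1

((0, 0, 1); (3, 1, 0))


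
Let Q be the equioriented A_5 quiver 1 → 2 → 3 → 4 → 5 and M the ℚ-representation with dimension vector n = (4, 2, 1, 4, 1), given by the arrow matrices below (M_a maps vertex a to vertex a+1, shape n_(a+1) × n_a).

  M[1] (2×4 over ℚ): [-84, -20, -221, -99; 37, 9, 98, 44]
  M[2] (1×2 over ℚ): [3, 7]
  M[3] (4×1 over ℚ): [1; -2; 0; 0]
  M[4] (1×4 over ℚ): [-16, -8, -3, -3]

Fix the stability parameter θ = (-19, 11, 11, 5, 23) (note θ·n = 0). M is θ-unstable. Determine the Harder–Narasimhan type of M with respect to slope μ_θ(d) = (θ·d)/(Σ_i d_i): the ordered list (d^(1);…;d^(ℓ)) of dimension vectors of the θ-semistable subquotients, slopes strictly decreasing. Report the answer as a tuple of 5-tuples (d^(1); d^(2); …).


Interval decomposition of M: I[1,1]^2, I[1,2], I[1,4], I[4,4]^2, I[4,5].
HN type (ℓ=5): μ^(1)=23; μ^(2)=11; μ^(3)=9; μ^(4)=5; μ^(5)=-19

((0, 0, 0, 0, 1); (0, 1, 0, 0, 0); (0, 1, 1, 1, 0); (0, 0, 0, 3, 0); (4, 0, 0, 0, 0))


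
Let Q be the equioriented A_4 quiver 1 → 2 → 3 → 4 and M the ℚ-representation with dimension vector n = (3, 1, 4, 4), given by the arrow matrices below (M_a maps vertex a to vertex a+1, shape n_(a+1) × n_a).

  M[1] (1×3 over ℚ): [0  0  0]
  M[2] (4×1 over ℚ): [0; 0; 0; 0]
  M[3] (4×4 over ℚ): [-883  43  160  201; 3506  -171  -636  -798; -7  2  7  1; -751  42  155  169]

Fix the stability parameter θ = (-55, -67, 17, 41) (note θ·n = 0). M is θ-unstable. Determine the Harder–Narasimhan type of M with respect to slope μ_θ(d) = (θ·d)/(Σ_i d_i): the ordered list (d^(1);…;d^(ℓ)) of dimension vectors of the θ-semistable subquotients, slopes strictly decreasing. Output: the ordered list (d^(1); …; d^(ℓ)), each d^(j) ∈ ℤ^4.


Interval decomposition of M: I[1,1]^3, I[2,2], I[3,3], I[3,4]^3, I[4,4].
HN type (ℓ=4): μ^(1)=41; μ^(2)=17; μ^(3)=-55; μ^(4)=-67

((0, 0, 0, 4); (0, 0, 4, 0); (3, 0, 0, 0); (0, 1, 0, 0))


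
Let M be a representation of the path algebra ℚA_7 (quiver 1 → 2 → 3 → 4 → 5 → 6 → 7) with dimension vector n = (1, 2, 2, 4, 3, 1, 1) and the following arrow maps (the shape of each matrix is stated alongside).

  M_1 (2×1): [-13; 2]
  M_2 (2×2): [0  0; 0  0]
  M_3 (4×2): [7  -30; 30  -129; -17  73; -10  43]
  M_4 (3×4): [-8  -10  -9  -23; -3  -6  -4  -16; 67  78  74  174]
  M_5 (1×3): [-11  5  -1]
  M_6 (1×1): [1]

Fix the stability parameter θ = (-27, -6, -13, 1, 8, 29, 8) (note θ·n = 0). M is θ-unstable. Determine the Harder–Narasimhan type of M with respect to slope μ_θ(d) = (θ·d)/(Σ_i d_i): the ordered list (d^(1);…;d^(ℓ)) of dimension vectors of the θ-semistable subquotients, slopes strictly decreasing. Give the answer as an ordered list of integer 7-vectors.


Interval decomposition of M: I[1,2], I[2,2], I[3,4], I[3,7], I[4,5]^2.
HN type (ℓ=6): μ^(1)=37/2; μ^(2)=8; μ^(3)=1; μ^(4)=-6; μ^(5)=-13; μ^(6)=-27

((0, 0, 0, 0, 0, 1, 1); (0, 0, 0, 0, 3, 0, 0); (0, 0, 0, 4, 0, 0, 0); (0, 2, 0, 0, 0, 0, 0); (0, 0, 2, 0, 0, 0, 0); (1, 0, 0, 0, 0, 0, 0))


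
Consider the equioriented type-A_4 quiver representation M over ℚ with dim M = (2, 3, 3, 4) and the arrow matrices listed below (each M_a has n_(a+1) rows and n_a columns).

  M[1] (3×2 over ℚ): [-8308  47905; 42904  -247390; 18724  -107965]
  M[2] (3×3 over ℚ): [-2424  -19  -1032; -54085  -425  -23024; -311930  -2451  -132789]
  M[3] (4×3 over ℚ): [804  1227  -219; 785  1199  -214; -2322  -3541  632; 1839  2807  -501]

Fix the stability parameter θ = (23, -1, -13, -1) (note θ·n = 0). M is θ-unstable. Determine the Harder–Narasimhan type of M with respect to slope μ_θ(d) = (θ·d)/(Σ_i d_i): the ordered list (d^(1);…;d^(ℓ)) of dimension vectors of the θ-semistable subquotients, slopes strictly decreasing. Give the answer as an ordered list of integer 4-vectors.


Via rank(M_{q-1}∘⋯∘M_p): M ≅ I[1,1], I[1,4], I[2,4]^2, I[4,4].
μ_θ-semistable layers: μ^(1)=23; μ^(2)=2; μ^(3)=-1; μ^(4)=-7

((1, 0, 0, 0); (1, 1, 1, 1); (0, 0, 0, 3); (0, 2, 2, 0))


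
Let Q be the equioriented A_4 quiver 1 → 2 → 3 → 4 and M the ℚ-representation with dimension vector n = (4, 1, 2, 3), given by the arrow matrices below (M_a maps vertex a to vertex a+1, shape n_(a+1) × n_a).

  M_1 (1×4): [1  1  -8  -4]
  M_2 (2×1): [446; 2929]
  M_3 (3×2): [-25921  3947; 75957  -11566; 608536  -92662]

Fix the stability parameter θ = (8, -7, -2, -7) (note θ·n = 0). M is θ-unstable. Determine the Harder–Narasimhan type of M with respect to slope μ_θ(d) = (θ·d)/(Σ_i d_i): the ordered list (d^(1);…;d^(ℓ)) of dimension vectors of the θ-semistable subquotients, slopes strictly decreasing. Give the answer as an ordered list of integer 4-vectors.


Barcode: M ≅ I[1,1]^3, I[1,4], I[3,4], I[4,4]. HN layers by μ_θ (4 steps, strictly decreasing):
  μ^(1)=8; μ^(2)=-2; μ^(3)=-9/2; μ^(4)=-7

((3, 0, 0, 0); (1, 1, 1, 1); (0, 0, 1, 1); (0, 0, 0, 1))


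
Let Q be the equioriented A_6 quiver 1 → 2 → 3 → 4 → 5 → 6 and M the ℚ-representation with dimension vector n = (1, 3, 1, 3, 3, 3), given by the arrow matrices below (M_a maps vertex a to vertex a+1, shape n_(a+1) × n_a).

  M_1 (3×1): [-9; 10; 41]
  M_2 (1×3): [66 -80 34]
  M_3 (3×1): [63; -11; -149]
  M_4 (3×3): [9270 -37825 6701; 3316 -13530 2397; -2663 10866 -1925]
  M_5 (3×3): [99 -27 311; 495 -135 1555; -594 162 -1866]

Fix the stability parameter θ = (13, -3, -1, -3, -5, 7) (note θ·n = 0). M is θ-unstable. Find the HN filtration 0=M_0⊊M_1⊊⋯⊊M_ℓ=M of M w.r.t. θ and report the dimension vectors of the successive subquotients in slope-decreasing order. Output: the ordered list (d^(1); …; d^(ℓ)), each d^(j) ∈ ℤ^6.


Interval decomposition of M: I[1,2], I[2,2], I[2,6], I[4,5]^2, I[6,6]^2.
HN type (ℓ=4): μ^(1)=7; μ^(2)=5; μ^(3)=-3; μ^(4)=-4

((0, 0, 0, 0, 0, 3); (1, 1, 0, 0, 0, 0); (0, 2, 1, 1, 1, 0); (0, 0, 0, 2, 2, 0))


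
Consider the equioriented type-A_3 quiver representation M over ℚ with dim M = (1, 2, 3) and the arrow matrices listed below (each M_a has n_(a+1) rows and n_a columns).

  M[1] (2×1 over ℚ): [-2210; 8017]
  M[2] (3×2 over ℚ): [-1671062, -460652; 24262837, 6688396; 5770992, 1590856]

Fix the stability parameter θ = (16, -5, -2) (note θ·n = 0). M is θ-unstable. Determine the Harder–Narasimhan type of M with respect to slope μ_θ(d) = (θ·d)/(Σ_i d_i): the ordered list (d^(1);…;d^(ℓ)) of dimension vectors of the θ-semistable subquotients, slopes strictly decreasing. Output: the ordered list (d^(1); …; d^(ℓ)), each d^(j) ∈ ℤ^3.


Interval decomposition of M: I[1,3], I[2,3], I[3,3].
HN type (ℓ=3): μ^(1)=3; μ^(2)=-2; μ^(3)=-5

((1, 1, 1); (0, 0, 2); (0, 1, 0))


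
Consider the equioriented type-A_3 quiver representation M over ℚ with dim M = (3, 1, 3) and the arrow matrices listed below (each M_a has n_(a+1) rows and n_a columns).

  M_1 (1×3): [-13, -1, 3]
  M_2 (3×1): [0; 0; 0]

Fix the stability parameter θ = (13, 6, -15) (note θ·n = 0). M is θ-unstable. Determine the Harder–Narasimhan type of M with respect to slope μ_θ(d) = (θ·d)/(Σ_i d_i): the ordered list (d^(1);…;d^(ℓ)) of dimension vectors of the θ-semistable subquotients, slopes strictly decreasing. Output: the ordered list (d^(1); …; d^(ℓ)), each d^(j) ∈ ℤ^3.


Interval decomposition of M: I[1,1]^2, I[1,2], I[3,3]^3.
HN type (ℓ=3): μ^(1)=13; μ^(2)=19/2; μ^(3)=-15

((2, 0, 0); (1, 1, 0); (0, 0, 3))


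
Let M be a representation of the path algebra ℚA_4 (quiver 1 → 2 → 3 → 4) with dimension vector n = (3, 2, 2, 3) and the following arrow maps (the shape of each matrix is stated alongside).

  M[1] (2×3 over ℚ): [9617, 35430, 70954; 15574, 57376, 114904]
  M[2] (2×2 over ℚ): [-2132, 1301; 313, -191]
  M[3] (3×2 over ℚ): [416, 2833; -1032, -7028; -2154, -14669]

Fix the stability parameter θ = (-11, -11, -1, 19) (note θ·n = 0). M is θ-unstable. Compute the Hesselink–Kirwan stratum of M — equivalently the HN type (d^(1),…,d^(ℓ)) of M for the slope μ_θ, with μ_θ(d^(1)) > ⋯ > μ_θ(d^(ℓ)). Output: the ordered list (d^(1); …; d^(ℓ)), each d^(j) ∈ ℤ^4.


Interval decomposition of M: I[1,1], I[1,4]^2, I[4,4].
HN type (ℓ=3): μ^(1)=19; μ^(2)=-1; μ^(3)=-11

((0, 0, 0, 3); (0, 0, 2, 0); (3, 2, 0, 0))


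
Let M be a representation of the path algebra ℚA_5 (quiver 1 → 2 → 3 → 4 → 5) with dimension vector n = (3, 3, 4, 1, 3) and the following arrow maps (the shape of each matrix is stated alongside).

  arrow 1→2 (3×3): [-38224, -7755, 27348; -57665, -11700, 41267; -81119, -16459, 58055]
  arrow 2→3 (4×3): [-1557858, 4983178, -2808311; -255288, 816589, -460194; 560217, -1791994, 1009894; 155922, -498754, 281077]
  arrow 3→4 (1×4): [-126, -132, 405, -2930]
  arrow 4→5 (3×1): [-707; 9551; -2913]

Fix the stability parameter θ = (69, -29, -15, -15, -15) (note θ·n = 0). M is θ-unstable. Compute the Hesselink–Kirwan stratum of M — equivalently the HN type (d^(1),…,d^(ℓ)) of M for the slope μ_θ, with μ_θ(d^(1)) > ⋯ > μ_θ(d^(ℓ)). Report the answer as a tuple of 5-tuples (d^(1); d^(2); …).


Interval decomposition of M: I[1,3]^2, I[1,5], I[3,3], I[5,5]^2.
HN type (ℓ=3): μ^(1)=25/3; μ^(2)=-1; μ^(3)=-15

((2, 2, 2, 0, 0); (1, 1, 1, 1, 1); (0, 0, 1, 0, 2))


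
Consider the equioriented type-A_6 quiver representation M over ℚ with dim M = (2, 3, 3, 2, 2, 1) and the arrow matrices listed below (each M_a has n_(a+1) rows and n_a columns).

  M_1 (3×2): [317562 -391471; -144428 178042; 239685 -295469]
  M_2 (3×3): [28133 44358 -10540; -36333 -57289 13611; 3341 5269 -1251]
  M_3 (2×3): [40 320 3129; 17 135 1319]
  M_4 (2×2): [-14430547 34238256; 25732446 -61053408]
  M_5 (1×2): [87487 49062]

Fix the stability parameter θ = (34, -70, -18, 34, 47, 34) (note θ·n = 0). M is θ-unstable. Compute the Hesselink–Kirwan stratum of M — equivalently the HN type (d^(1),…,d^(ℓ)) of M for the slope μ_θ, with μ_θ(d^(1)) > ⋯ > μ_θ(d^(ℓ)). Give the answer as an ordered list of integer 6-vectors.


Barcode: M ≅ I[1,4], I[1,6], I[2,3], I[5,5]. HN layers by μ_θ (5 steps, strictly decreasing):
  μ^(1)=47; μ^(2)=81/2; μ^(3)=34; μ^(4)=-18; μ^(5)=-70

((0, 0, 0, 0, 1, 0); (0, 0, 0, 0, 1, 1); (0, 0, 0, 2, 0, 0); (2, 2, 3, 0, 0, 0); (0, 1, 0, 0, 0, 0))


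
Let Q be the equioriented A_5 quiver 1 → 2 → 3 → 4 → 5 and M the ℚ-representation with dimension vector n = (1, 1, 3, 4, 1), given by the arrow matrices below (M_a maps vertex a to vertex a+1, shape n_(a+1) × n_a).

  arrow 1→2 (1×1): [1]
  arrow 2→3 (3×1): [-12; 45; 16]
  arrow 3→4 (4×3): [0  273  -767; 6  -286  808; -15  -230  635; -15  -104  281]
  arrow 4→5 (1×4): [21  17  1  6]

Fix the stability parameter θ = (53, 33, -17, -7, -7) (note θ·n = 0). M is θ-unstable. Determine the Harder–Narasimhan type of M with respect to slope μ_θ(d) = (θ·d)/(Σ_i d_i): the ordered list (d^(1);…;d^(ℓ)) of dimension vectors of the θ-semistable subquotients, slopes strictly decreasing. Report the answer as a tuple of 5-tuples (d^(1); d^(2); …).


Interval decomposition of M: I[1,5], I[3,3], I[3,4], I[4,4]^2.
HN type (ℓ=3): μ^(1)=11; μ^(2)=-7; μ^(3)=-17

((1, 1, 1, 1, 1); (0, 0, 0, 3, 0); (0, 0, 2, 0, 0))


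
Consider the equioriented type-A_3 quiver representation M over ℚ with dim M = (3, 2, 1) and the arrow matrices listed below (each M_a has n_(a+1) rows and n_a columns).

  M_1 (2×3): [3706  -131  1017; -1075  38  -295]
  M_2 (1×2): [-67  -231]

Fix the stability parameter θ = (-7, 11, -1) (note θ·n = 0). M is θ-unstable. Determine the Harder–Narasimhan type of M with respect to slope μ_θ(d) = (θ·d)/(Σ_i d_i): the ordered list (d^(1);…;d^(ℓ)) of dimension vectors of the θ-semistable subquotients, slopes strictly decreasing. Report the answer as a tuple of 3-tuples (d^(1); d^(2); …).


Barcode: M ≅ I[1,1], I[1,2], I[1,3]. HN layers by μ_θ (3 steps, strictly decreasing):
  μ^(1)=11; μ^(2)=5; μ^(3)=-7

((0, 1, 0); (0, 1, 1); (3, 0, 0))


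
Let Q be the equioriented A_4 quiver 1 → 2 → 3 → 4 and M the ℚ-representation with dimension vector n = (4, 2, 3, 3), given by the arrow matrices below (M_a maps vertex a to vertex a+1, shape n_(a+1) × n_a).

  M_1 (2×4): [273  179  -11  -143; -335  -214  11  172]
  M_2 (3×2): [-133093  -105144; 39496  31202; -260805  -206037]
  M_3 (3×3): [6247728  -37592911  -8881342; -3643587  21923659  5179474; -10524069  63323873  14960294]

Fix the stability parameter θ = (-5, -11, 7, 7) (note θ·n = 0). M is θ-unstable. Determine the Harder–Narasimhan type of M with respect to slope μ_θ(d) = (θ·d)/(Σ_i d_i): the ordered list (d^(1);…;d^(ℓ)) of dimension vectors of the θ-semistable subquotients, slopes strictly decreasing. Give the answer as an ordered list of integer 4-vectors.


Interval decomposition of M: I[1,1]^2, I[1,3], I[1,4], I[3,4], I[4,4].
HN type (ℓ=3): μ^(1)=7; μ^(2)=-5; μ^(3)=-8

((0, 0, 3, 3); (2, 0, 0, 0); (2, 2, 0, 0))


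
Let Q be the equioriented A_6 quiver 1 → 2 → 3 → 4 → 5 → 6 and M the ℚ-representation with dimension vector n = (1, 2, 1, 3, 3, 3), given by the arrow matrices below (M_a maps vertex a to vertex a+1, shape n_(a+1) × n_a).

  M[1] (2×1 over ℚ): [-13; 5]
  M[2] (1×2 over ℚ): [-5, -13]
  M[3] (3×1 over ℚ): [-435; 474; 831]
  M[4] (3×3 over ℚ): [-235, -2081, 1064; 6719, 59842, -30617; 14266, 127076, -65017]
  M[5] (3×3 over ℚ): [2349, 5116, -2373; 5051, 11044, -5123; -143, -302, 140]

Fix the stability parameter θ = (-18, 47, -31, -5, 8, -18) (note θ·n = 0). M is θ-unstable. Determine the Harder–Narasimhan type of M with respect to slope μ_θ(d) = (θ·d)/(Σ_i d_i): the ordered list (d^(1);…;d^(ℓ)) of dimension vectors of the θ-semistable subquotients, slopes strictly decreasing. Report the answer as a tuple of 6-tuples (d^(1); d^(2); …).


Interval decomposition of M: I[1,2], I[2,6], I[4,5], I[4,6], I[6,6].
HN type (ℓ=5): μ^(1)=47; μ^(2)=8; μ^(3)=1/5; μ^(4)=-5; μ^(5)=-18

((0, 1, 0, 0, 0, 0); (0, 0, 0, 0, 1, 0); (0, 1, 1, 1, 1, 1); (0, 0, 0, 2, 1, 1); (1, 0, 0, 0, 0, 1))


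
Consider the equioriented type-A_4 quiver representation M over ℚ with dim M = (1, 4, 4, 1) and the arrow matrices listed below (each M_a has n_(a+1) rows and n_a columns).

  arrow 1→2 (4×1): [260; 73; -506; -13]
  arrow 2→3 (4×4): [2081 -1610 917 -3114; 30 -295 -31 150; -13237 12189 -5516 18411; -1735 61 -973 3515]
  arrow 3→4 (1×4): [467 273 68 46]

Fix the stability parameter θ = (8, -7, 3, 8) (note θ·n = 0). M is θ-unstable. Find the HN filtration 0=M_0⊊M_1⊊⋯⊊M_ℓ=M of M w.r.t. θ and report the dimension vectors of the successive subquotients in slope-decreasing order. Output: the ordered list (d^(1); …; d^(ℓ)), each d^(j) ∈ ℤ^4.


Via rank(M_{q-1}∘⋯∘M_p): M ≅ I[1,4], I[2,3]^3.
μ_θ-semistable layers: μ^(1)=8; μ^(2)=3; μ^(3)=1/2; μ^(4)=-7

((0, 0, 0, 1); (0, 0, 4, 0); (1, 1, 0, 0); (0, 3, 0, 0))


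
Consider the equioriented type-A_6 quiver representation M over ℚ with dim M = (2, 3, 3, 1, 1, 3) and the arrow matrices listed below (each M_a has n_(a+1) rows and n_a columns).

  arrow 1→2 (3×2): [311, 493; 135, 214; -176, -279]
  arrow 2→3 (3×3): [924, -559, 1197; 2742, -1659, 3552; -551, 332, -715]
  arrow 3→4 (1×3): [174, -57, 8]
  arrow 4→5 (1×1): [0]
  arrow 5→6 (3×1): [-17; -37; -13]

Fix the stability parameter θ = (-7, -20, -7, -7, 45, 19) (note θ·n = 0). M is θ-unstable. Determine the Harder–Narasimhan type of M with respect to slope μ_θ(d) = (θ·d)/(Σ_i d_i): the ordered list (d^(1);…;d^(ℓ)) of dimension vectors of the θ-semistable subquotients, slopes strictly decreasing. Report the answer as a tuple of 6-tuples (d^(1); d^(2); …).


Interval decomposition of M: I[1,3], I[1,4], I[2,3], I[5,6], I[6,6]^2.
HN type (ℓ=5): μ^(1)=32; μ^(2)=19; μ^(3)=-7; μ^(4)=-27/2; μ^(5)=-20

((0, 0, 0, 0, 1, 1); (0, 0, 0, 0, 0, 2); (0, 0, 3, 1, 0, 0); (2, 2, 0, 0, 0, 0); (0, 1, 0, 0, 0, 0))


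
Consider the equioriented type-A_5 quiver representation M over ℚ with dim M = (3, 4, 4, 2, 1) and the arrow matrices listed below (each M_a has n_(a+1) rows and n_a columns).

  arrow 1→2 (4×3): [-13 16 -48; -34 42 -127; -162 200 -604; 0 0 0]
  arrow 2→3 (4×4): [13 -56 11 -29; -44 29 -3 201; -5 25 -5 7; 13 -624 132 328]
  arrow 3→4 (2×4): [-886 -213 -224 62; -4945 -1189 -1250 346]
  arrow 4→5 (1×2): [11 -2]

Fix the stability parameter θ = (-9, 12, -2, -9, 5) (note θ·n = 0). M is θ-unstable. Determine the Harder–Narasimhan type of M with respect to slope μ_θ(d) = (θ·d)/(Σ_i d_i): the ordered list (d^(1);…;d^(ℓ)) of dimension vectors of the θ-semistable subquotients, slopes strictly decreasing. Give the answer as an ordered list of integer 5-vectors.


Barcode: M ≅ I[1,1], I[1,4], I[1,5], I[2,3]^2. HN layers by μ_θ (3 steps, strictly decreasing):
  μ^(1)=5; μ^(2)=1/3; μ^(3)=-9

((0, 2, 2, 0, 1); (0, 2, 2, 2, 0); (3, 0, 0, 0, 0))


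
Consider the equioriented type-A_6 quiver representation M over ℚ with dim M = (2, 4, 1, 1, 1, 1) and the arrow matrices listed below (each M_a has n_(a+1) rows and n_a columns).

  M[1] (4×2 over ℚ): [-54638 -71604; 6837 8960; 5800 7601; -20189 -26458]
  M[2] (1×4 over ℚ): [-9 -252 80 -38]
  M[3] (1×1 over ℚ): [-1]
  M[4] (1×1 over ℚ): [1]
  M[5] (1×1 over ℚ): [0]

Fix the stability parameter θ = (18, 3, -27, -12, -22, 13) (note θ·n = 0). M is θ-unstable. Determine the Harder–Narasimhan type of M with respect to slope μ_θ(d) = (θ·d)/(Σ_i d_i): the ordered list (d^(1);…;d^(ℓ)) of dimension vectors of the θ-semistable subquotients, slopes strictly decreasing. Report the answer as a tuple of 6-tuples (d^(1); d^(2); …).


Interval decomposition of M: I[1,2]^2, I[2,2], I[2,5], I[6,6].
HN type (ℓ=4): μ^(1)=13; μ^(2)=21/2; μ^(3)=3; μ^(4)=-29/2

((0, 0, 0, 0, 0, 1); (2, 2, 0, 0, 0, 0); (0, 1, 0, 0, 0, 0); (0, 1, 1, 1, 1, 0))
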